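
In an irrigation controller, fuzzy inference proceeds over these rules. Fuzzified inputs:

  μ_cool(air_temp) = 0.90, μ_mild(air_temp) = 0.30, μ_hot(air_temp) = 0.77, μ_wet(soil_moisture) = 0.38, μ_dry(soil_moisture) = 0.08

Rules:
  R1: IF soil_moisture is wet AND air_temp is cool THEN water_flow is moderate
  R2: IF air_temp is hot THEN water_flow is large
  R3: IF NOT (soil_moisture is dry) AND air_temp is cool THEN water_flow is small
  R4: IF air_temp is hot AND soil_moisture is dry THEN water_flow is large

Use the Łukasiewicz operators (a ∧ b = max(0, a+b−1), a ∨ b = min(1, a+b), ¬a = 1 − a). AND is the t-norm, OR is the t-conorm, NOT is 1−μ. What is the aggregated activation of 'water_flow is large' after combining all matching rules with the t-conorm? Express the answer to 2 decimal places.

0.77

R1: wet=0.38, cool=0.90; AND[max(0, a+b−1)] → w = 0.28
R2: hot=0.77 → w = 0.77
R3: ¬dry=1−0.08=0.92, cool=0.90; AND[max(0, a+b−1)] → w = 0.82
R4: hot=0.77, dry=0.08; AND[max(0, a+b−1)] → w = 0.00
Rules with consequent 'large': {R2, R4} → strengths 0.77, 0.00
Aggregate via t-conorm [min(1, a+b)]: 0.77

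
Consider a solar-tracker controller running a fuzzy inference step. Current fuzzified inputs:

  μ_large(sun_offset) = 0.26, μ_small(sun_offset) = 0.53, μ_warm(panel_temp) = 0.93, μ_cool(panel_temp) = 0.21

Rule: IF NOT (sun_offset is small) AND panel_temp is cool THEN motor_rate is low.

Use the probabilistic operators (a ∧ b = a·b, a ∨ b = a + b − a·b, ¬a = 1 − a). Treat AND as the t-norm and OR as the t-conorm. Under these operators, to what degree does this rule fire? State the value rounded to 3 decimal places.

0.099

firing strength: ¬small=1−0.53=0.47, cool=0.21; AND[a·b] → w = 0.0987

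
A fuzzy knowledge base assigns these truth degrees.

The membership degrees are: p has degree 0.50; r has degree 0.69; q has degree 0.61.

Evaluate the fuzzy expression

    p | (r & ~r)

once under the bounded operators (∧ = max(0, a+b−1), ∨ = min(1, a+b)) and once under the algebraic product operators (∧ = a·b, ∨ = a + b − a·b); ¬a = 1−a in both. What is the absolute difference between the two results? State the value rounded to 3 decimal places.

0.107

Under bounded:
  ~r = 1 − 0.69 = 0.31
  r & ~r = max(0, a+b−1) on (0.69, 0.31) = 0.00
  p | (r & ~r) = min(1, a+b) on (0.50, 0.00) = 0.50
  → value = 0.5000
Under algebraic product:
  ~r = 1 − 0.6900 = 0.3100
  r & ~r = a·b on (0.6900, 0.3100) = 0.2139
  p | (r & ~r) = a + b − a·b on (0.5000, 0.2139) = 0.6069
  → value = 0.6069
|0.5000 − 0.6069| = 0.107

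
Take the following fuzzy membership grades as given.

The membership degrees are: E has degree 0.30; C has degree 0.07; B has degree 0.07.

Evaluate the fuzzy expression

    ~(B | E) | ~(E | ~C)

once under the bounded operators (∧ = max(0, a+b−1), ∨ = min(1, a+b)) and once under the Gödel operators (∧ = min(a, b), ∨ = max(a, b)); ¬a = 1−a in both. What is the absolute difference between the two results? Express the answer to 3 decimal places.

Under bounded:
  B | E = min(1, a+b) on (0.07, 0.30) = 0.37
  ~(B | E) = 1 − 0.37 = 0.63
  ~C = 1 − 0.07 = 0.93
  E | ~C = min(1, a+b) on (0.30, 0.93) = 1.00
  ~(E | ~C) = 1 − 1.00 = 0.00
  ~(B | E) | ~(E | ~C) = min(1, a+b) on (0.63, 0.00) = 0.63
  → value = 0.6300
Under Gödel:
  B | E = max(a, b) on (0.07, 0.30) = 0.30
  ~(B | E) = 1 − 0.30 = 0.70
  ~C = 1 − 0.07 = 0.93
  E | ~C = max(a, b) on (0.30, 0.93) = 0.93
  ~(E | ~C) = 1 − 0.93 = 0.07
  ~(B | E) | ~(E | ~C) = max(a, b) on (0.70, 0.07) = 0.70
  → value = 0.7000
|0.6300 − 0.7000| = 0.070

0.070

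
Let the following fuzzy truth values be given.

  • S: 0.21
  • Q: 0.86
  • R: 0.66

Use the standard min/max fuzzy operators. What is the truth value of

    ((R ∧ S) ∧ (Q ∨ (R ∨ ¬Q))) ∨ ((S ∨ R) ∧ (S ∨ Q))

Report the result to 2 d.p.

0.66

R ∧ S = min(a, b) on (0.66, 0.21) = 0.21
¬Q = 1 − 0.86 = 0.14
R ∨ ¬Q = max(a, b) on (0.66, 0.14) = 0.66
Q ∨ (R ∨ ¬Q) = max(a, b) on (0.86, 0.66) = 0.86
(R ∧ S) ∧ (Q ∨ (R ∨ ¬Q)) = min(a, b) on (0.21, 0.86) = 0.21
S ∨ R = max(a, b) on (0.21, 0.66) = 0.66
S ∨ Q = max(a, b) on (0.21, 0.86) = 0.86
(S ∨ R) ∧ (S ∨ Q) = min(a, b) on (0.66, 0.86) = 0.66
((R ∧ S) ∧ (Q ∨ (R ∨ ¬Q))) ∨ ((S ∨ R) ∧ (S ∨ Q)) = max(a, b) on (0.21, 0.66) = 0.66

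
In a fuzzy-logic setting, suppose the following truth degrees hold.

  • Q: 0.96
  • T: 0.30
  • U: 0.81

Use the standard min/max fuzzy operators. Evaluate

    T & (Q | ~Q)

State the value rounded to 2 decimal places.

~Q = 1 − 0.96 = 0.04
Q | ~Q = max(a, b) on (0.96, 0.04) = 0.96
T & (Q | ~Q) = min(a, b) on (0.30, 0.96) = 0.30

0.30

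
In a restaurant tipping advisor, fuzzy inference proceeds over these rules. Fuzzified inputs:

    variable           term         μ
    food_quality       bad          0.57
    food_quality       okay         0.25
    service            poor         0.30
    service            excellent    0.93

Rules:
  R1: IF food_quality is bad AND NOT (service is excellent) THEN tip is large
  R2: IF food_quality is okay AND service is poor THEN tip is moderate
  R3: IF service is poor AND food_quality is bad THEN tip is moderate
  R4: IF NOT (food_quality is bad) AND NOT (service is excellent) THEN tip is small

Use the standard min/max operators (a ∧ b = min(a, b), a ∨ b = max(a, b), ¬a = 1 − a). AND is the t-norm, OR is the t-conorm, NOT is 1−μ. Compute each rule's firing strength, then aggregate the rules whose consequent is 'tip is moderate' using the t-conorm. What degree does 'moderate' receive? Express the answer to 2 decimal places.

R1: bad=0.57, ¬excellent=1−0.93=0.07; AND[min(a, b)] → w = 0.07
R2: okay=0.25, poor=0.30; AND[min(a, b)] → w = 0.25
R3: poor=0.30, bad=0.57; AND[min(a, b)] → w = 0.30
R4: ¬bad=1−0.57=0.43, ¬excellent=1−0.93=0.07; AND[min(a, b)] → w = 0.07
Rules with consequent 'moderate': {R2, R3} → strengths 0.25, 0.30
Aggregate via t-conorm [max(a, b)]: 0.30

0.30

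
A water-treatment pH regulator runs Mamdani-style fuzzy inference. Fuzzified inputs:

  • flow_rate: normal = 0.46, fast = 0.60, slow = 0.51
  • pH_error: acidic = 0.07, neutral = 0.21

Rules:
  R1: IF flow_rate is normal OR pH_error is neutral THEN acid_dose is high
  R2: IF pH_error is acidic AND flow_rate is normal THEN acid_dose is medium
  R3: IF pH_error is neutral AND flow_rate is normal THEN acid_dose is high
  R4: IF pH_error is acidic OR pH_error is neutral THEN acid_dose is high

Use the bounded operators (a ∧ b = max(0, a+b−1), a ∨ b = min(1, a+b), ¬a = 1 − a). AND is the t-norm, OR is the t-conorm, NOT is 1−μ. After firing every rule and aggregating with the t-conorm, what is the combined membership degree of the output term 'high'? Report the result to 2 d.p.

0.95

R1: normal=0.46, neutral=0.21; OR[min(1, a+b)] → w = 0.67
R2: acidic=0.07, normal=0.46; AND[max(0, a+b−1)] → w = 0.00
R3: neutral=0.21, normal=0.46; AND[max(0, a+b−1)] → w = 0.00
R4: acidic=0.07, neutral=0.21; OR[min(1, a+b)] → w = 0.28
Rules with consequent 'high': {R1, R3, R4} → strengths 0.67, 0.00, 0.28
Aggregate via t-conorm [min(1, a+b)]: 0.95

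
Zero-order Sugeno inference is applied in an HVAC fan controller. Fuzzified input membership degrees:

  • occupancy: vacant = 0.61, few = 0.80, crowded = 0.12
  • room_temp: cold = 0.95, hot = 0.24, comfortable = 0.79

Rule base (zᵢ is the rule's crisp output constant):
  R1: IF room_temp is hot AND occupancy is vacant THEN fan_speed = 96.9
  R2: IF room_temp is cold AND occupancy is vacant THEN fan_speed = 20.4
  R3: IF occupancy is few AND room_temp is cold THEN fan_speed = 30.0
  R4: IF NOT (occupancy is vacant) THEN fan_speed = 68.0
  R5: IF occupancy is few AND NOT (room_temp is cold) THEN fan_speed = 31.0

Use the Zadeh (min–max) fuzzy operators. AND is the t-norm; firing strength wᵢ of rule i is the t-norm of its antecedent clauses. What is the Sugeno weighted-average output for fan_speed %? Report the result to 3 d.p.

41.995

R1 (z=96.9): hot=0.24, vacant=0.61; AND[min(a, b)] → w = 0.24
R2 (z=20.4): cold=0.95, vacant=0.61; AND[min(a, b)] → w = 0.61
R3 (z=30.0): few=0.80, cold=0.95; AND[min(a, b)] → w = 0.80
R4 (z=68.0): ¬vacant=1−0.61=0.39 → w = 0.39
R5 (z=31.0): few=0.80, ¬cold=1−0.95=0.05; AND[min(a, b)] → w = 0.05
Weighted average = (0.24·96.9 + 0.61·20.4 + 0.80·30.0 + 0.39·68.0 + 0.05·31.0) / (0.24 + 0.61 + 0.80 + 0.39 + 0.05)
  = 87.7700 / 2.0900 = 41.995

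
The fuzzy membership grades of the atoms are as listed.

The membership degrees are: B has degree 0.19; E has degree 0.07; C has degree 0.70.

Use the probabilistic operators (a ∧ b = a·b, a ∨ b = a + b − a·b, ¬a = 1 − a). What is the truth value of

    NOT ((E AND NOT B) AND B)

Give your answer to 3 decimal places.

NOT B = 1 − 0.1900 = 0.8100
E AND NOT B = a·b on (0.0700, 0.8100) = 0.0567
(E AND NOT B) AND B = a·b on (0.0567, 0.1900) = 0.0108
NOT ((E AND NOT B) AND B) = 1 − 0.0108 = 0.9892

0.989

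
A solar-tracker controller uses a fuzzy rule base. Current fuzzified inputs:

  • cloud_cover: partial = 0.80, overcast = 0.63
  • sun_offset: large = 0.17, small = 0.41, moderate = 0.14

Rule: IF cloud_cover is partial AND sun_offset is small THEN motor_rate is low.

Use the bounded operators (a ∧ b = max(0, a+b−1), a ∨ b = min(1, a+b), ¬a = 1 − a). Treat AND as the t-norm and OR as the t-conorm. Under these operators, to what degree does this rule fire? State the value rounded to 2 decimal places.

firing strength: partial=0.80, small=0.41; AND[max(0, a+b−1)] → w = 0.21

0.21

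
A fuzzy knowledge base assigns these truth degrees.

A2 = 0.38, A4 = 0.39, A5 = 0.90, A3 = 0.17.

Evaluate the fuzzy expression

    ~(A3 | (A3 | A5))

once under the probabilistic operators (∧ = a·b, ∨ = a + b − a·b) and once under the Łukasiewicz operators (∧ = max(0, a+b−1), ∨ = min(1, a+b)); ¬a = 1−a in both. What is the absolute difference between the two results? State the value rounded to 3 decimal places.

Under probabilistic:
  A3 | A5 = a + b − a·b on (0.1700, 0.9000) = 0.9170
  A3 | (A3 | A5) = a + b − a·b on (0.1700, 0.9170) = 0.9311
  ~(A3 | (A3 | A5)) = 1 − 0.9311 = 0.0689
  → value = 0.0689
Under Łukasiewicz:
  A3 | A5 = min(1, a+b) on (0.17, 0.90) = 1.00
  A3 | (A3 | A5) = min(1, a+b) on (0.17, 1.00) = 1.00
  ~(A3 | (A3 | A5)) = 1 − 1.00 = 0.00
  → value = 0.0000
|0.0689 − 0.0000| = 0.069

0.069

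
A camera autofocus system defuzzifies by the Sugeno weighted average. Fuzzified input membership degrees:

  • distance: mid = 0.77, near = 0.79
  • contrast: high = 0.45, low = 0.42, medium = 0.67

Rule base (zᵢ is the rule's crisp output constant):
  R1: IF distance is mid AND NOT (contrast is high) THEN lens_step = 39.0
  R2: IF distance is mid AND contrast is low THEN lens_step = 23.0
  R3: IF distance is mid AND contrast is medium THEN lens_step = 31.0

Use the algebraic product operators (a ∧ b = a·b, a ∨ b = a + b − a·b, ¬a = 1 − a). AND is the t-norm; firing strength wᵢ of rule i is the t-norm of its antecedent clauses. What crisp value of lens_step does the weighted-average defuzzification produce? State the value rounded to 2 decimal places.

R1 (z=39.0): mid=0.77, ¬high=1−0.45=0.55; AND[a·b] → w = 0.4235
R2 (z=23.0): mid=0.77, low=0.42; AND[a·b] → w = 0.3234
R3 (z=31.0): mid=0.77, medium=0.67; AND[a·b] → w = 0.5159
Weighted average = (0.4235·39.0 + 0.3234·23.0 + 0.5159·31.0) / (0.4235 + 0.3234 + 0.5159)
  = 39.9476 / 1.2628 = 31.63

31.63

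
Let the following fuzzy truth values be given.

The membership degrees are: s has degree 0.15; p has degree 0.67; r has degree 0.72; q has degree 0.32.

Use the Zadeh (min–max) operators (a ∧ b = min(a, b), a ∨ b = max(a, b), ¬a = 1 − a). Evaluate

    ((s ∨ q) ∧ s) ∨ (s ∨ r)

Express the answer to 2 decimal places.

s ∨ q = max(a, b) on (0.15, 0.32) = 0.32
(s ∨ q) ∧ s = min(a, b) on (0.32, 0.15) = 0.15
s ∨ r = max(a, b) on (0.15, 0.72) = 0.72
((s ∨ q) ∧ s) ∨ (s ∨ r) = max(a, b) on (0.15, 0.72) = 0.72

0.72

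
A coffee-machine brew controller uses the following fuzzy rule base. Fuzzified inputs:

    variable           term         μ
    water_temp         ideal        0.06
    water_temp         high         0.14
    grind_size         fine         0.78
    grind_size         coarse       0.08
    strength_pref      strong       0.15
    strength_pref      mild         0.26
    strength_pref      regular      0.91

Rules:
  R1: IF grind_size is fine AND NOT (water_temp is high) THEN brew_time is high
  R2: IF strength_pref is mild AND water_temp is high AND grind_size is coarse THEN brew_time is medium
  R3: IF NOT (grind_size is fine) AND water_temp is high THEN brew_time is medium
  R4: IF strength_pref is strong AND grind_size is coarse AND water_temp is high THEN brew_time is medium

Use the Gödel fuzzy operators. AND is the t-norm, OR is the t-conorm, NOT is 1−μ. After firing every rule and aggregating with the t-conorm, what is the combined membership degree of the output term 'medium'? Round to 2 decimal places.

0.14

R1: fine=0.78, ¬high=1−0.14=0.86; AND[min(a, b)] → w = 0.78
R2: mild=0.26, high=0.14, coarse=0.08; AND[min(a, b)] → w = 0.08
R3: ¬fine=1−0.78=0.22, high=0.14; AND[min(a, b)] → w = 0.14
R4: strong=0.15, coarse=0.08, high=0.14; AND[min(a, b)] → w = 0.08
Rules with consequent 'medium': {R2, R3, R4} → strengths 0.08, 0.14, 0.08
Aggregate via t-conorm [max(a, b)]: 0.14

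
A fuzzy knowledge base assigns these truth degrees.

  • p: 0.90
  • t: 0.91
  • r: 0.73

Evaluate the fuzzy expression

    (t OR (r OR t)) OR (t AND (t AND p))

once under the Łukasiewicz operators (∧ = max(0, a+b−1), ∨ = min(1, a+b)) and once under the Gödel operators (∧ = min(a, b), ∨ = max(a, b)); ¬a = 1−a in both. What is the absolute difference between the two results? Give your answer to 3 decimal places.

0.090

Under Łukasiewicz:
  r OR t = min(1, a+b) on (0.73, 0.91) = 1.00
  t OR (r OR t) = min(1, a+b) on (0.91, 1.00) = 1.00
  t AND p = max(0, a+b−1) on (0.91, 0.90) = 0.81
  t AND (t AND p) = max(0, a+b−1) on (0.91, 0.81) = 0.72
  (t OR (r OR t)) OR (t AND (t AND p)) = min(1, a+b) on (1.00, 0.72) = 1.00
  → value = 1.0000
Under Gödel:
  r OR t = max(a, b) on (0.73, 0.91) = 0.91
  t OR (r OR t) = max(a, b) on (0.91, 0.91) = 0.91
  t AND p = min(a, b) on (0.91, 0.90) = 0.90
  t AND (t AND p) = min(a, b) on (0.91, 0.90) = 0.90
  (t OR (r OR t)) OR (t AND (t AND p)) = max(a, b) on (0.91, 0.90) = 0.91
  → value = 0.9100
|1.0000 − 0.9100| = 0.090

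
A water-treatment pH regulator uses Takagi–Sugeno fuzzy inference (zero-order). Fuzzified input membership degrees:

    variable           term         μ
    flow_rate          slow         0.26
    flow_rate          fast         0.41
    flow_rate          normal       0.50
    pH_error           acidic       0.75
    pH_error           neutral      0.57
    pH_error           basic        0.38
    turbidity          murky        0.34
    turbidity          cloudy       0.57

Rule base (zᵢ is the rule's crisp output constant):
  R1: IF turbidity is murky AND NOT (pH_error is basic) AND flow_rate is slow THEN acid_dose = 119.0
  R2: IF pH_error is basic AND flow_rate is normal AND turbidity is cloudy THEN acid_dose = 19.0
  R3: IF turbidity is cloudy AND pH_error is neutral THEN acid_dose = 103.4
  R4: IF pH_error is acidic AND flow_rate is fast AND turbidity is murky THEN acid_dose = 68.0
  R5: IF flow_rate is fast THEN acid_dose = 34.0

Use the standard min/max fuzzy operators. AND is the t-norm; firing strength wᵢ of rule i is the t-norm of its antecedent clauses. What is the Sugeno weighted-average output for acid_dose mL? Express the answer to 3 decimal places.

R1 (z=119.0): murky=0.34, ¬basic=1−0.38=0.62, slow=0.26; AND[min(a, b)] → w = 0.26
R2 (z=19.0): basic=0.38, normal=0.50, cloudy=0.57; AND[min(a, b)] → w = 0.38
R3 (z=103.4): cloudy=0.57, neutral=0.57; AND[min(a, b)] → w = 0.57
R4 (z=68.0): acidic=0.75, fast=0.41, murky=0.34; AND[min(a, b)] → w = 0.34
R5 (z=34.0): fast=0.41 → w = 0.41
Weighted average = (0.26·119.0 + 0.38·19.0 + 0.57·103.4 + 0.34·68.0 + 0.41·34.0) / (0.26 + 0.38 + 0.57 + 0.34 + 0.41)
  = 134.1580 / 1.9600 = 68.448

68.448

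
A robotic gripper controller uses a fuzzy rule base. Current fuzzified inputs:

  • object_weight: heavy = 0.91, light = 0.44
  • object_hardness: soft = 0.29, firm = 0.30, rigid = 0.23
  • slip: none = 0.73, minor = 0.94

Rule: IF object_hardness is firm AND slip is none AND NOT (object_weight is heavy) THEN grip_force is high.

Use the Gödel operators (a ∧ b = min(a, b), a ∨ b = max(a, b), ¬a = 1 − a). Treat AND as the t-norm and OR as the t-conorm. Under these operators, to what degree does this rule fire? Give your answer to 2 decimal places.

0.09

firing strength: firm=0.30, none=0.73, ¬heavy=1−0.91=0.09; AND[min(a, b)] → w = 0.09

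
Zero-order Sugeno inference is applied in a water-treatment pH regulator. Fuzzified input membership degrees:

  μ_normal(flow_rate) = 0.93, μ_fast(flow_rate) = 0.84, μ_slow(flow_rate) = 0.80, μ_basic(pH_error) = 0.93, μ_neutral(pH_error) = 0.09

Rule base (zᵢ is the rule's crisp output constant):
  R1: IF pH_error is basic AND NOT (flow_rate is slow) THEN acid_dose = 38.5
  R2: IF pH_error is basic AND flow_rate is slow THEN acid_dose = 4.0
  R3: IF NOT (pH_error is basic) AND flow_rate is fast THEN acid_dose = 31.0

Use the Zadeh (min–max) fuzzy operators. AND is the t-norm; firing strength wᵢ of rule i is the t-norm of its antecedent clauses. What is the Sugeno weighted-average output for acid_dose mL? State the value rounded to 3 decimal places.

12.215

R1 (z=38.5): basic=0.93, ¬slow=1−0.80=0.20; AND[min(a, b)] → w = 0.20
R2 (z=4.0): basic=0.93, slow=0.80; AND[min(a, b)] → w = 0.80
R3 (z=31.0): ¬basic=1−0.93=0.07, fast=0.84; AND[min(a, b)] → w = 0.07
Weighted average = (0.20·38.5 + 0.80·4.0 + 0.07·31.0) / (0.20 + 0.80 + 0.07)
  = 13.0700 / 1.0700 = 12.215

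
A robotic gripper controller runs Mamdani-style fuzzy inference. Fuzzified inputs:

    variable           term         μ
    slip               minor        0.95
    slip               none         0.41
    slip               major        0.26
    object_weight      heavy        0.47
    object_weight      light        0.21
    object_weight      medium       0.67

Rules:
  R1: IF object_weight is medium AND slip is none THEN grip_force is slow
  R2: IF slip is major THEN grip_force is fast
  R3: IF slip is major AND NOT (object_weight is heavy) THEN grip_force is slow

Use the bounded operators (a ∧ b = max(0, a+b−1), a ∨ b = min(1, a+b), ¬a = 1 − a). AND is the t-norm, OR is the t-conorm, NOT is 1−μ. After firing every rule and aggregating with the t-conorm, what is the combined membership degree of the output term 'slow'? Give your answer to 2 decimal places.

R1: medium=0.67, none=0.41; AND[max(0, a+b−1)] → w = 0.08
R2: major=0.26 → w = 0.26
R3: major=0.26, ¬heavy=1−0.47=0.53; AND[max(0, a+b−1)] → w = 0.00
Rules with consequent 'slow': {R1, R3} → strengths 0.08, 0.00
Aggregate via t-conorm [min(1, a+b)]: 0.08

0.08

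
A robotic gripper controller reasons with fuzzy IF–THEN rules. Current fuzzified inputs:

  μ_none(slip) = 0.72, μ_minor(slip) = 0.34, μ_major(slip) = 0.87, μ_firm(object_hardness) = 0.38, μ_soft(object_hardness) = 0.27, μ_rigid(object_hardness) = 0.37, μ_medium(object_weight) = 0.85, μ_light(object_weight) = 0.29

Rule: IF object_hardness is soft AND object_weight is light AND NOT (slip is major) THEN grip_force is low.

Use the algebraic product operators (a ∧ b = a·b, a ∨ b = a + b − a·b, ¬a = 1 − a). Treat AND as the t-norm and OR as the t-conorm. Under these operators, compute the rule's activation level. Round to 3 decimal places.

firing strength: soft=0.27, light=0.29, ¬major=1−0.87=0.13; AND[a·b] → w = 0.0102

0.010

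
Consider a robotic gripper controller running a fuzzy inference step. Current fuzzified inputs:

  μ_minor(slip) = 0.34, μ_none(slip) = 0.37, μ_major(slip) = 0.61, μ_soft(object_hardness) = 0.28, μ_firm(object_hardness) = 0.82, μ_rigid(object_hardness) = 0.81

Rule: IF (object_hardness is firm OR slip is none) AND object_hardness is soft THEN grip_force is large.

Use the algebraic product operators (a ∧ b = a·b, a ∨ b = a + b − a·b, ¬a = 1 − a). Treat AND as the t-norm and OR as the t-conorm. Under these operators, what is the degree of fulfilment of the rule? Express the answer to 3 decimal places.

firing strength: (firm=0.82 OR none=0.37) = 0.8866; AND[a·b] with soft=0.28 → w = 0.2482

0.248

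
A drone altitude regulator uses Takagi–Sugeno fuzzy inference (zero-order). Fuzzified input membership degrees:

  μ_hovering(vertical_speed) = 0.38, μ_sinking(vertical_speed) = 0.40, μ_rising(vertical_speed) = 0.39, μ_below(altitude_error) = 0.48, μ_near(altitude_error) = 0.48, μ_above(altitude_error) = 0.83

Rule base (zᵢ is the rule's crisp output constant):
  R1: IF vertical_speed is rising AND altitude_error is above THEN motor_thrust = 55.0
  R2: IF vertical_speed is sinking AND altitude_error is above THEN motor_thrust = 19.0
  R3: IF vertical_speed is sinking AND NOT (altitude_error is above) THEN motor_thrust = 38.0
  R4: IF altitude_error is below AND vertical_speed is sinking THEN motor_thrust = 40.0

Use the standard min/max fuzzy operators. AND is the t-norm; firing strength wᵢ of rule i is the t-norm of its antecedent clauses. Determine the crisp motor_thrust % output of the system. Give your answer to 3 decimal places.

37.875

R1 (z=55.0): rising=0.39, above=0.83; AND[min(a, b)] → w = 0.39
R2 (z=19.0): sinking=0.40, above=0.83; AND[min(a, b)] → w = 0.40
R3 (z=38.0): sinking=0.40, ¬above=1−0.83=0.17; AND[min(a, b)] → w = 0.17
R4 (z=40.0): below=0.48, sinking=0.40; AND[min(a, b)] → w = 0.40
Weighted average = (0.39·55.0 + 0.40·19.0 + 0.17·38.0 + 0.40·40.0) / (0.39 + 0.40 + 0.17 + 0.40)
  = 51.5100 / 1.3600 = 37.875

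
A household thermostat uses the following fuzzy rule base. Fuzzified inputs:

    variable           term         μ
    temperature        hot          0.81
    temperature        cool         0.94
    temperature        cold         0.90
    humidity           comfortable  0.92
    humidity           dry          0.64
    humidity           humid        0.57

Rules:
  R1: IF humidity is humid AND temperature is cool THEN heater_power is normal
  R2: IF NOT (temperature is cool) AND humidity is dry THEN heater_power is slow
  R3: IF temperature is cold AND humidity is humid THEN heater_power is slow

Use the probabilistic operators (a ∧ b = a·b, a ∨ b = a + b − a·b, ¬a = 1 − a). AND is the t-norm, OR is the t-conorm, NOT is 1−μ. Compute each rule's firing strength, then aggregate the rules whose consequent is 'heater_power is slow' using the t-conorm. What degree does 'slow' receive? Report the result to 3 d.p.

0.532

R1: humid=0.57, cool=0.94; AND[a·b] → w = 0.5358
R2: ¬cool=1−0.94=0.06, dry=0.64; AND[a·b] → w = 0.0384
R3: cold=0.90, humid=0.57; AND[a·b] → w = 0.5130
Rules with consequent 'slow': {R2, R3} → strengths 0.0384, 0.5130
Aggregate via t-conorm [a + b − a·b]: 0.5317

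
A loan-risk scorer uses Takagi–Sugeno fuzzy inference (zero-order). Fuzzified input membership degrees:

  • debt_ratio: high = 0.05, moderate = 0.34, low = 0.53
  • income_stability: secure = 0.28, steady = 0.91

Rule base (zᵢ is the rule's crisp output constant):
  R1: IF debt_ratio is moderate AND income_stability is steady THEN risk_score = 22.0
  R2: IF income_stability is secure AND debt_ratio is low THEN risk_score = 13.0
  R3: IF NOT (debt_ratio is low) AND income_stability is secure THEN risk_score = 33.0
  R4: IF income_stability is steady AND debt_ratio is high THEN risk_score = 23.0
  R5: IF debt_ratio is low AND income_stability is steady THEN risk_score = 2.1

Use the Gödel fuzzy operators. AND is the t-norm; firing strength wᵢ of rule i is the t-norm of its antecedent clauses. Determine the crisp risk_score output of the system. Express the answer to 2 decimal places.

R1 (z=22.0): moderate=0.34, steady=0.91; AND[min(a, b)] → w = 0.34
R2 (z=13.0): secure=0.28, low=0.53; AND[min(a, b)] → w = 0.28
R3 (z=33.0): ¬low=1−0.53=0.47, secure=0.28; AND[min(a, b)] → w = 0.28
R4 (z=23.0): steady=0.91, high=0.05; AND[min(a, b)] → w = 0.05
R5 (z=2.1): low=0.53, steady=0.91; AND[min(a, b)] → w = 0.53
Weighted average = (0.34·22.0 + 0.28·13.0 + 0.28·33.0 + 0.05·23.0 + 0.53·2.1) / (0.34 + 0.28 + 0.28 + 0.05 + 0.53)
  = 22.6230 / 1.4800 = 15.29

15.29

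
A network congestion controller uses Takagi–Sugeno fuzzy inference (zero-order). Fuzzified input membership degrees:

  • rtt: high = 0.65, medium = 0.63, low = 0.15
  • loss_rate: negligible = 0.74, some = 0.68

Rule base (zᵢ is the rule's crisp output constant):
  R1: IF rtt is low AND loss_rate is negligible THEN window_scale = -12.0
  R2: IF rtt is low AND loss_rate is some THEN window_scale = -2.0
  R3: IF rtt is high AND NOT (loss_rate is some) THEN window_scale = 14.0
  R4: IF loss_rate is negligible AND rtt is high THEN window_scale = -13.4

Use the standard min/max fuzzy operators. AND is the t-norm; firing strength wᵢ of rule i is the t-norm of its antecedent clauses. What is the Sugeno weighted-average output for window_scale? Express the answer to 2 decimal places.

-4.98

R1 (z=-12.0): low=0.15, negligible=0.74; AND[min(a, b)] → w = 0.15
R2 (z=-2.0): low=0.15, some=0.68; AND[min(a, b)] → w = 0.15
R3 (z=14.0): high=0.65, ¬some=1−0.68=0.32; AND[min(a, b)] → w = 0.32
R4 (z=-13.4): negligible=0.74, high=0.65; AND[min(a, b)] → w = 0.65
Weighted average = (0.15·-12.0 + 0.15·-2.0 + 0.32·14.0 + 0.65·-13.4) / (0.15 + 0.15 + 0.32 + 0.65)
  = -6.3300 / 1.2700 = -4.98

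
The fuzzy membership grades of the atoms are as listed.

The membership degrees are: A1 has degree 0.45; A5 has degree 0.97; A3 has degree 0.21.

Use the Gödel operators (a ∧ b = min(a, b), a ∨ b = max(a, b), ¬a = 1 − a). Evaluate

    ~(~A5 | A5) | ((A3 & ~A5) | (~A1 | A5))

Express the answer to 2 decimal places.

~A5 = 1 − 0.97 = 0.03
~A5 | A5 = max(a, b) on (0.03, 0.97) = 0.97
~(~A5 | A5) = 1 − 0.97 = 0.03
~A5 = 1 − 0.97 = 0.03
A3 & ~A5 = min(a, b) on (0.21, 0.03) = 0.03
~A1 = 1 − 0.45 = 0.55
~A1 | A5 = max(a, b) on (0.55, 0.97) = 0.97
(A3 & ~A5) | (~A1 | A5) = max(a, b) on (0.03, 0.97) = 0.97
~(~A5 | A5) | ((A3 & ~A5) | (~A1 | A5)) = max(a, b) on (0.03, 0.97) = 0.97

0.97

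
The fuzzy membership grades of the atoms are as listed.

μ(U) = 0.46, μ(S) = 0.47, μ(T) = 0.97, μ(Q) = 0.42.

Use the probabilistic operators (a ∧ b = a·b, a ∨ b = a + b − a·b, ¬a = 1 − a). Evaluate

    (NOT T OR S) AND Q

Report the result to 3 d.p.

0.204

NOT T = 1 − 0.9700 = 0.0300
NOT T OR S = a + b − a·b on (0.0300, 0.4700) = 0.4859
(NOT T OR S) AND Q = a·b on (0.4859, 0.4200) = 0.2041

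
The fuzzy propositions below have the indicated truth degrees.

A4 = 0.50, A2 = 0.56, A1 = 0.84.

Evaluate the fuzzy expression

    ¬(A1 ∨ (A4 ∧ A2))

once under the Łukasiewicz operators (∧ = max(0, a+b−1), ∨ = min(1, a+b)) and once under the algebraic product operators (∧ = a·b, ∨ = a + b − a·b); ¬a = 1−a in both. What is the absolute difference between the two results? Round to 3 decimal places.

0.015

Under Łukasiewicz:
  A4 ∧ A2 = max(0, a+b−1) on (0.50, 0.56) = 0.06
  A1 ∨ (A4 ∧ A2) = min(1, a+b) on (0.84, 0.06) = 0.90
  ¬(A1 ∨ (A4 ∧ A2)) = 1 − 0.90 = 0.10
  → value = 0.1000
Under algebraic product:
  A4 ∧ A2 = a·b on (0.5000, 0.5600) = 0.2800
  A1 ∨ (A4 ∧ A2) = a + b − a·b on (0.8400, 0.2800) = 0.8848
  ¬(A1 ∨ (A4 ∧ A2)) = 1 − 0.8848 = 0.1152
  → value = 0.1152
|0.1000 − 0.1152| = 0.015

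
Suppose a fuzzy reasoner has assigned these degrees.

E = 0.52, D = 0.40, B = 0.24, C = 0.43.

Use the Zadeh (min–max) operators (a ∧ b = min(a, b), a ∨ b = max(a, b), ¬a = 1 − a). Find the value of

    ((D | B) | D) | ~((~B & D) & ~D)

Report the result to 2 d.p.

0.60

D | B = max(a, b) on (0.40, 0.24) = 0.40
(D | B) | D = max(a, b) on (0.40, 0.40) = 0.40
~B = 1 − 0.24 = 0.76
~B & D = min(a, b) on (0.76, 0.40) = 0.40
~D = 1 − 0.40 = 0.60
(~B & D) & ~D = min(a, b) on (0.40, 0.60) = 0.40
~((~B & D) & ~D) = 1 − 0.40 = 0.60
((D | B) | D) | ~((~B & D) & ~D) = max(a, b) on (0.40, 0.60) = 0.60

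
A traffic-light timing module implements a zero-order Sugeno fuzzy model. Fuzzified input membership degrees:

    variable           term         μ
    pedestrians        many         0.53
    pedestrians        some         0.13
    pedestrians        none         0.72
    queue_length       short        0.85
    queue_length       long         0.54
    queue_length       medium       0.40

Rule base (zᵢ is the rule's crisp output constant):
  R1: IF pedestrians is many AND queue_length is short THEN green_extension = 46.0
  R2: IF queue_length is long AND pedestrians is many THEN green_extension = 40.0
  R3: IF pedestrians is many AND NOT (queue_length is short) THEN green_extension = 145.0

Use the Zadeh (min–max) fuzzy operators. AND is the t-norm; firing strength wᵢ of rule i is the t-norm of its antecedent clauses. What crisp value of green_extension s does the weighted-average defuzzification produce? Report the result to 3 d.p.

55.645

R1 (z=46.0): many=0.53, short=0.85; AND[min(a, b)] → w = 0.53
R2 (z=40.0): long=0.54, many=0.53; AND[min(a, b)] → w = 0.53
R3 (z=145.0): many=0.53, ¬short=1−0.85=0.15; AND[min(a, b)] → w = 0.15
Weighted average = (0.53·46.0 + 0.53·40.0 + 0.15·145.0) / (0.53 + 0.53 + 0.15)
  = 67.3300 / 1.2100 = 55.645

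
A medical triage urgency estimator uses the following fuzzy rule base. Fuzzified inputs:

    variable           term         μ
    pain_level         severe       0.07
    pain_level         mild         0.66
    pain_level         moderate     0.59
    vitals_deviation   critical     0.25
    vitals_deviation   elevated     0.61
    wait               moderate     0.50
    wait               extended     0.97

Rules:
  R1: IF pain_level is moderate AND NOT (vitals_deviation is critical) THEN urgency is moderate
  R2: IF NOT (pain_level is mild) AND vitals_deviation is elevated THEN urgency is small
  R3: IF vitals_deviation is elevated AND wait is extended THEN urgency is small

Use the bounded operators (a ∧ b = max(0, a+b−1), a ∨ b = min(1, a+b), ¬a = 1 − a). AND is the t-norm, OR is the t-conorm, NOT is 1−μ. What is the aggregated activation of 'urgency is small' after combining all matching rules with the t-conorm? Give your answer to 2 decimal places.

R1: moderate=0.59, ¬critical=1−0.25=0.75; AND[max(0, a+b−1)] → w = 0.34
R2: ¬mild=1−0.66=0.34, elevated=0.61; AND[max(0, a+b−1)] → w = 0.00
R3: elevated=0.61, extended=0.97; AND[max(0, a+b−1)] → w = 0.58
Rules with consequent 'small': {R2, R3} → strengths 0.00, 0.58
Aggregate via t-conorm [min(1, a+b)]: 0.58

0.58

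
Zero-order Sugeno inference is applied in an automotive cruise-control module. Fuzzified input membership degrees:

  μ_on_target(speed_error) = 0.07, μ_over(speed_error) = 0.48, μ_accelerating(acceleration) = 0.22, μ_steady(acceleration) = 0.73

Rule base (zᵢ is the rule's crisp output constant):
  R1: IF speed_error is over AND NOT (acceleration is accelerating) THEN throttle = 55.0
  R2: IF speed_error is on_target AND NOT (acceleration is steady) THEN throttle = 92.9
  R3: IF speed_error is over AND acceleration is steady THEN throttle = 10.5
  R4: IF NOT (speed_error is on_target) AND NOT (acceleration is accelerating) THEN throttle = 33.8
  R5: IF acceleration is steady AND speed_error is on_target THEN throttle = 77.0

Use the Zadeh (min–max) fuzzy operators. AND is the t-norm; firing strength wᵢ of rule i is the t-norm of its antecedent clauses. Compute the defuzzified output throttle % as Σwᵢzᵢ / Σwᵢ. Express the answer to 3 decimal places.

37.073

R1 (z=55.0): over=0.48, ¬accelerating=1−0.22=0.78; AND[min(a, b)] → w = 0.48
R2 (z=92.9): on_target=0.07, ¬steady=1−0.73=0.27; AND[min(a, b)] → w = 0.07
R3 (z=10.5): over=0.48, steady=0.73; AND[min(a, b)] → w = 0.48
R4 (z=33.8): ¬on_target=1−0.07=0.93, ¬accelerating=1−0.22=0.78; AND[min(a, b)] → w = 0.78
R5 (z=77.0): steady=0.73, on_target=0.07; AND[min(a, b)] → w = 0.07
Weighted average = (0.48·55.0 + 0.07·92.9 + 0.48·10.5 + 0.78·33.8 + 0.07·77.0) / (0.48 + 0.07 + 0.48 + 0.78 + 0.07)
  = 69.6970 / 1.8800 = 37.073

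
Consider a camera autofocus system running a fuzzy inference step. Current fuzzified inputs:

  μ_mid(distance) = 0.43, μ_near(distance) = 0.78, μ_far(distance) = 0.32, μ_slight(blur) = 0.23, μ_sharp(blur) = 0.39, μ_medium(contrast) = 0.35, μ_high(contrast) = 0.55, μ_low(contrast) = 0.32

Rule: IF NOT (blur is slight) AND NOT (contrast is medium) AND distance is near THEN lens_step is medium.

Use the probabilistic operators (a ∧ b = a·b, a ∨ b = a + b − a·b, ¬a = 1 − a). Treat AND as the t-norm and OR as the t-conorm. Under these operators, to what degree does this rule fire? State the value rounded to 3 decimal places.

0.390

firing strength: ¬slight=1−0.23=0.77, ¬medium=1−0.35=0.65, near=0.78; AND[a·b] → w = 0.3904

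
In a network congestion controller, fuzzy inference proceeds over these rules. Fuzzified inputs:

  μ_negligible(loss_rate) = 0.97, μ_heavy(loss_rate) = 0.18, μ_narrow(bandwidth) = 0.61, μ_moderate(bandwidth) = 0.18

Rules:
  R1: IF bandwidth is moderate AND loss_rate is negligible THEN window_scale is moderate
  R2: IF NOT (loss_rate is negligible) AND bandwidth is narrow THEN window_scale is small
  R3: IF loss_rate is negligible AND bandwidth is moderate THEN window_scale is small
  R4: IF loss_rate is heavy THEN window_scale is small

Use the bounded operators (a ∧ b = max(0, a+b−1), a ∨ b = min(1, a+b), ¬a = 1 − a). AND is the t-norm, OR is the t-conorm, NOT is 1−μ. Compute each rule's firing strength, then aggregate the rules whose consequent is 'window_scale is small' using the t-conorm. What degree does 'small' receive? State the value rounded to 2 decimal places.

R1: moderate=0.18, negligible=0.97; AND[max(0, a+b−1)] → w = 0.15
R2: ¬negligible=1−0.97=0.03, narrow=0.61; AND[max(0, a+b−1)] → w = 0.00
R3: negligible=0.97, moderate=0.18; AND[max(0, a+b−1)] → w = 0.15
R4: heavy=0.18 → w = 0.18
Rules with consequent 'small': {R2, R3, R4} → strengths 0.00, 0.15, 0.18
Aggregate via t-conorm [min(1, a+b)]: 0.33

0.33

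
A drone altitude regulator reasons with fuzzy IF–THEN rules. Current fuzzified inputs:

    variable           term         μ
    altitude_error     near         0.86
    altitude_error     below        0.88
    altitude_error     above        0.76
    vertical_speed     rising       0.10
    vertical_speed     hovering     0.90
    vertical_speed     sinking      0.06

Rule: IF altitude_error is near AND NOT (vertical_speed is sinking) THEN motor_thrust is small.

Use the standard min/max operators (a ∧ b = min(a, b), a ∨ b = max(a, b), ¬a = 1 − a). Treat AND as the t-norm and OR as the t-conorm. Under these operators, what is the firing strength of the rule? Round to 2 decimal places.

0.86

firing strength: near=0.86, ¬sinking=1−0.06=0.94; AND[min(a, b)] → w = 0.86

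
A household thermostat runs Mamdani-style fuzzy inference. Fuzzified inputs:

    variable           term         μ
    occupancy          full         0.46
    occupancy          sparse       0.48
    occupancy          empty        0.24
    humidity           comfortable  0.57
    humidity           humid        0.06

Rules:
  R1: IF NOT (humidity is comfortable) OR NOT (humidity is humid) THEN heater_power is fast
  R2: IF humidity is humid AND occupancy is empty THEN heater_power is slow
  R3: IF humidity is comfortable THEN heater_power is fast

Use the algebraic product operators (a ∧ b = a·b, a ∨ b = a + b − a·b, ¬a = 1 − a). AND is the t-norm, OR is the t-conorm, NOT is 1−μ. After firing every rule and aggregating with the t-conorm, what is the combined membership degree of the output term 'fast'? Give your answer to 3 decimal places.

0.985

R1: ¬comfortable=1−0.57=0.43, ¬humid=1−0.06=0.94; OR[a + b − a·b] → w = 0.9658
R2: humid=0.06, empty=0.24; AND[a·b] → w = 0.0144
R3: comfortable=0.57 → w = 0.5700
Rules with consequent 'fast': {R1, R3} → strengths 0.9658, 0.5700
Aggregate via t-conorm [a + b − a·b]: 0.9853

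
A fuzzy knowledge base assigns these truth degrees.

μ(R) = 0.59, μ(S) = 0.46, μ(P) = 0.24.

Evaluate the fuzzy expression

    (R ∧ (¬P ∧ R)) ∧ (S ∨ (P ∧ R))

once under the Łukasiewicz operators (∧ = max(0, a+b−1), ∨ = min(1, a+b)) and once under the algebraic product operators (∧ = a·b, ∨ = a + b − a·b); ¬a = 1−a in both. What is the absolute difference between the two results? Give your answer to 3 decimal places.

Under Łukasiewicz:
  ¬P = 1 − 0.24 = 0.76
  ¬P ∧ R = max(0, a+b−1) on (0.76, 0.59) = 0.35
  R ∧ (¬P ∧ R) = max(0, a+b−1) on (0.59, 0.35) = 0.00
  P ∧ R = max(0, a+b−1) on (0.24, 0.59) = 0.00
  S ∨ (P ∧ R) = min(1, a+b) on (0.46, 0.00) = 0.46
  (R ∧ (¬P ∧ R)) ∧ (S ∨ (P ∧ R)) = max(0, a+b−1) on (0.00, 0.46) = 0.00
  → value = 0.0000
Under algebraic product:
  ¬P = 1 − 0.2400 = 0.7600
  ¬P ∧ R = a·b on (0.7600, 0.5900) = 0.4484
  R ∧ (¬P ∧ R) = a·b on (0.5900, 0.4484) = 0.2646
  P ∧ R = a·b on (0.2400, 0.5900) = 0.1416
  S ∨ (P ∧ R) = a + b − a·b on (0.4600, 0.1416) = 0.5365
  (R ∧ (¬P ∧ R)) ∧ (S ∨ (P ∧ R)) = a·b on (0.2646, 0.5365) = 0.1419
  → value = 0.1419
|0.0000 − 0.1419| = 0.142

0.142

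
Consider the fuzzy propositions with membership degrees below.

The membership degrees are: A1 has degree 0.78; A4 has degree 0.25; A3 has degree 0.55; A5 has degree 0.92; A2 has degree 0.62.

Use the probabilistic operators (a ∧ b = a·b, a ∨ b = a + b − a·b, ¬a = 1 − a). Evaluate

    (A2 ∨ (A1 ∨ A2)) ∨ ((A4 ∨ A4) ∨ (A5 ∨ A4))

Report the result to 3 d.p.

A1 ∨ A2 = a + b − a·b on (0.7800, 0.6200) = 0.9164
A2 ∨ (A1 ∨ A2) = a + b − a·b on (0.6200, 0.9164) = 0.9682
A4 ∨ A4 = a + b − a·b on (0.2500, 0.2500) = 0.4375
A5 ∨ A4 = a + b − a·b on (0.9200, 0.2500) = 0.9400
(A4 ∨ A4) ∨ (A5 ∨ A4) = a + b − a·b on (0.4375, 0.9400) = 0.9662
(A2 ∨ (A1 ∨ A2)) ∨ ((A4 ∨ A4) ∨ (A5 ∨ A4)) = a + b − a·b on (0.9682, 0.9662) = 0.9989

0.999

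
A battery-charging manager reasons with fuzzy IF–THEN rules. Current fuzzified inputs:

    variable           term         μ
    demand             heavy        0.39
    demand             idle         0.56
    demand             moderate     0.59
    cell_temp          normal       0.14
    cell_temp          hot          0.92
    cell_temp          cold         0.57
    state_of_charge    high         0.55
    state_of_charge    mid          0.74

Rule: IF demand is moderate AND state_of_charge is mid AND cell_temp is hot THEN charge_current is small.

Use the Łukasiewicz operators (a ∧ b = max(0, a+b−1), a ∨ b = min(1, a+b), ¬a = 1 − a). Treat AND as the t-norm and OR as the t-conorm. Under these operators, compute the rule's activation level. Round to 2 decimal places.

0.25

firing strength: moderate=0.59, mid=0.74, hot=0.92; AND[max(0, a+b−1)] → w = 0.25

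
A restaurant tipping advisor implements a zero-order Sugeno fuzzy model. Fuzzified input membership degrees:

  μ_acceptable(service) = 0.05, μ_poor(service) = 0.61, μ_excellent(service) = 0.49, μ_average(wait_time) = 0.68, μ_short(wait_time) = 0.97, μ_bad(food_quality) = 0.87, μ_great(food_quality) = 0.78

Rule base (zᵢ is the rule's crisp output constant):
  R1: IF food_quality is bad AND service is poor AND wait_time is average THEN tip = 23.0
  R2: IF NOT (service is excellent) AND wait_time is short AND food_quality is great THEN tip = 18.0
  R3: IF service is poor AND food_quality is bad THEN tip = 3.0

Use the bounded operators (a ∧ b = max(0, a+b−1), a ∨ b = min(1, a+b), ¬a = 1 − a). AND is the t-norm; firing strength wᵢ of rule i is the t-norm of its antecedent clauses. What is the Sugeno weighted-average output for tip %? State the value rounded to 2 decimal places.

R1 (z=23.0): bad=0.87, poor=0.61, average=0.68; AND[max(0, a+b−1)] → w = 0.16
R2 (z=18.0): ¬excellent=1−0.49=0.51, short=0.97, great=0.78; AND[max(0, a+b−1)] → w = 0.26
R3 (z=3.0): poor=0.61, bad=0.87; AND[max(0, a+b−1)] → w = 0.48
Weighted average = (0.16·23.0 + 0.26·18.0 + 0.48·3.0) / (0.16 + 0.26 + 0.48)
  = 9.8000 / 0.9000 = 10.89

10.89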